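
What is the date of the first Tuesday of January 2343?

January 1, 2343 is a Friday.
The first Tuesday is therefore January 5 (4 days later).

January 5, 2343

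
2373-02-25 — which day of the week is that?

Doomsday rule: the anchor day for the 2300s is Wednesday. For year 73: 73÷12 = 6 r 1, and 1÷4 = 0, so 6+1+0 = 7.
Wednesday + 7 ≡ Wednesday — that's 2373's doomsday.
In February the doomsday date is Feb 28 (2373 is not a leap year).
Feb 25 is 3 days before Feb 28; 3 mod 7 = 3, so Wednesday − 3 = Sunday.

Sunday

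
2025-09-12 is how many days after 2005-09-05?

7312

Sep 5, 2005 → Sep 5, 2006: 365 days.
Sep 5, 2006 → Sep 5, 2007: 365 days.
Sep 5, 2007 → Sep 5, 2008: 366 days (Feb 29, 2008 is in that span).
Sep 5, 2008 → Sep 5, 2009: 365 days.
Sep 5, 2009 → Sep 5, 2010: 365 days.
Sep 5, 2010 → Sep 5, 2011: 365 days.
Sep 5, 2011 → Sep 5, 2012: 366 days (Feb 29, 2012 is in that span).
Sep 5, 2012 → Sep 5, 2013: 365 days.
Sep 5, 2013 → Sep 5, 2014: 365 days.
Sep 5, 2014 → Sep 5, 2015: 365 days.
Sep 5, 2015 → Sep 5, 2016: 366 days (Feb 29, 2016 is in that span).
Sep 5, 2016 → Sep 5, 2017: 365 days.
Sep 5, 2017 → Sep 5, 2018: 365 days.
Sep 5, 2018 → Sep 5, 2019: 365 days.
Sep 5, 2019 → Sep 5, 2020: 366 days (Feb 29, 2020 is in that span).
Sep 5, 2020 → Sep 5, 2021: 365 days.
Sep 5, 2021 → Sep 5, 2022: 365 days.
Sep 5, 2022 → Sep 5, 2023: 365 days.
Sep 5, 2023 → Sep 5, 2024: 366 days (Feb 29, 2024 is in that span).
Sep 5, 2024 → Oct 5, 2024: 30 days (September has 30).
Oct 5, 2024 → Nov 5, 2024: 31 days (October has 31).
Nov 5, 2024 → Dec 5, 2024: 30 days (November has 30).
Dec 5, 2024 → Jan 5, 2025: 31 days (December has 31).
Jan 5, 2025 → Feb 5, 2025: 31 days (January has 31).
Feb 5, 2025 → Mar 5, 2025: 28 days (February has 28).
Mar 5, 2025 → Apr 5, 2025: 31 days (March has 31).
Apr 5, 2025 → May 5, 2025: 30 days (April has 30).
May 5, 2025 → Jun 5, 2025: 31 days (May has 31).
Jun 5, 2025 → Jul 5, 2025: 30 days (June has 30).
Jul 5, 2025 → Aug 5, 2025: 31 days (July has 31).
Aug 5, 2025 → Sep 5, 2025: 31 days (August has 31).
Sep 5, 2025 → Sep 12, 2025: 7 days.
Total: 7312 days.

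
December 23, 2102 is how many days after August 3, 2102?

Aug 3, 2102 → Sep 3, 2102: 31 days (August has 31).
Sep 3, 2102 → Oct 3, 2102: 30 days (September has 30).
Oct 3, 2102 → Nov 3, 2102: 31 days (October has 31).
Nov 3, 2102 → Dec 3, 2102: 30 days (November has 30).
Dec 3, 2102 → Dec 23, 2102: 20 days.
Total: 142 days.

142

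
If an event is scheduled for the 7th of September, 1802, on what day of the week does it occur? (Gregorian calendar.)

Tuesday

January 1, 1802 is a Friday.
Jan 1, 1802 → Feb 1, 1802: 31 days (January has 31).
Feb 1, 1802 → Mar 1, 1802: 28 days (February has 28).
Mar 1, 1802 → Apr 1, 1802: 31 days (March has 31).
Apr 1, 1802 → May 1, 1802: 30 days (April has 30).
May 1, 1802 → Jun 1, 1802: 31 days (May has 31).
Jun 1, 1802 → Jul 1, 1802: 30 days (June has 30).
Jul 1, 1802 → Aug 1, 1802: 31 days (July has 31).
Aug 1, 1802 → Sep 1, 1802: 31 days (August has 31).
Sep 1, 1802 → Sep 7, 1802: 6 days.
Total: 249 days.
249 mod 7 = 4, so Friday + 4 = Tuesday.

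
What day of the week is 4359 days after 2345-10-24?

Monday

Oct 24, 2345 is a Wednesday.
4359 mod 7 = 5, so 4359 days after a Wednesday is Wednesday + 5 = Monday.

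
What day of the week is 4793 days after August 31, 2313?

Aug 31, 2313 is a Sunday.
4793 mod 7 = 5, so 4793 days after a Sunday is Sunday + 5 = Friday.

Friday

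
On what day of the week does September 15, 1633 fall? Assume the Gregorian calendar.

Doomsday rule: the anchor day for the 1600s is Tuesday. For year 33: 33÷12 = 2 r 9, and 9÷4 = 2, so 2+9+2 = 13.
Tuesday + 13 ≡ Monday — that's 1633's doomsday.
In September the doomsday date is Sep 5.
Sep 15 is 10 days after Sep 5; 10 mod 7 = 3, so Monday + 3 = Thursday.

Thursday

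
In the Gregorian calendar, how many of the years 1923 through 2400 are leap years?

117

Multiples of 4 in [1923,2400]: 120.
Of those, multiples of 100: 5 (not leap unless ÷400).
Multiples of 400: 2.
Leap years = 120 − 5 + 2 = 117.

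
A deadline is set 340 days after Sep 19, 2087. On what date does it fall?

Sep has 30 days: +12 → Oct 1, 2087 (328 left).
Oct has 31 days: +31 → Nov 1, 2087 (297 left).
Nov has 30 days: +30 → Dec 1, 2087 (267 left).
Dec has 31 days: +31 → Jan 1, 2088 (236 left).
Jan has 31 days: +31 → Feb 1, 2088 (205 left).
Feb has 29 days: +29 → Mar 1, 2088 (176 left).
Mar has 31 days: +31 → Apr 1, 2088 (145 left).
Apr has 30 days: +30 → May 1, 2088 (115 left).
May has 31 days: +31 → Jun 1, 2088 (84 left).
Jun has 30 days: +30 → Jul 1, 2088 (54 left).
Jul has 31 days: +31 → Aug 1, 2088 (23 left).
+23 → Aug 24, 2088.

August 24, 2088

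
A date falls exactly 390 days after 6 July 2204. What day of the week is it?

First find the weekday of Jul 6, 2204. Doomsday rule: the anchor day for the 2200s is Friday. For year 04: 4÷12 = 0 r 4, and 4÷4 = 1, so 0+4+1 = 5.
Friday + 5 ≡ Wednesday — that's 2204's doomsday.
In July the doomsday date is Jul 11.
Jul 6 is 5 days before Jul 11; 5 mod 7 = 5, so Wednesday − 5 = Friday.
390 mod 7 = 5, so 390 days after a Friday is Friday + 5 = Wednesday.

Wednesday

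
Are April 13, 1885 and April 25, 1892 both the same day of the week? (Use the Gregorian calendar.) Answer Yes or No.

Yes

From Apr 13, 1885 to Apr 25, 1892 is 2569 days.
2569 mod 7 = 0, so they are the same weekday.
(Apr 13, 1885 is a Monday; Apr 25, 1892 is a Monday.)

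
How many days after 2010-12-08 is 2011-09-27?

293

Dec 8, 2010 → Jan 8, 2011: 31 days (December has 31).
Jan 8, 2011 → Feb 8, 2011: 31 days (January has 31).
Feb 8, 2011 → Mar 8, 2011: 28 days (February has 28).
Mar 8, 2011 → Apr 8, 2011: 31 days (March has 31).
Apr 8, 2011 → May 8, 2011: 30 days (April has 30).
May 8, 2011 → Jun 8, 2011: 31 days (May has 31).
Jun 8, 2011 → Jul 8, 2011: 30 days (June has 30).
Jul 8, 2011 → Aug 8, 2011: 31 days (July has 31).
Aug 8, 2011 → Sep 8, 2011: 31 days (August has 31).
Sep 8, 2011 → Sep 27, 2011: 19 days.
Total: 293 days.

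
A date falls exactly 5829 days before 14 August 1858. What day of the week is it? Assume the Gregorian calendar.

Monday

First find the weekday of Aug 14, 1858. Doomsday rule: the anchor day for the 1800s is Friday. For year 58: 58÷12 = 4 r 10, and 10÷4 = 2, so 4+10+2 = 16.
Friday + 16 ≡ Sunday — that's 1858's doomsday.
In August the doomsday date is Aug 8.
Aug 14 is 6 days after Aug 8; 6 mod 7 = 6, so Sunday + 6 = Saturday.
5829 mod 7 = 5, so 5829 days before a Saturday is Saturday − 5 = Monday.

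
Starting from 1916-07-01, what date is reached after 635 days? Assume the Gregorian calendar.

+365 (one year) → Jul 1, 1917 (270 left).
Jul has 31 days: +31 → Aug 1, 1917 (239 left).
Aug has 31 days: +31 → Sep 1, 1917 (208 left).
Sep has 30 days: +30 → Oct 1, 1917 (178 left).
Oct has 31 days: +31 → Nov 1, 1917 (147 left).
Nov has 30 days: +30 → Dec 1, 1917 (117 left).
Dec has 31 days: +31 → Jan 1, 1918 (86 left).
Jan has 31 days: +31 → Feb 1, 1918 (55 left).
Feb has 28 days: +28 → Mar 1, 1918 (27 left).
+27 → Mar 28, 1918.

March 28, 1918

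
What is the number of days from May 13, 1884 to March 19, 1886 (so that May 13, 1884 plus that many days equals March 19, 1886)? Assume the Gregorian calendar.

May 13, 1884 → May 13, 1885: 365 days.
May 13, 1885 → Jun 13, 1885: 31 days (May has 31).
Jun 13, 1885 → Jul 13, 1885: 30 days (June has 30).
Jul 13, 1885 → Aug 13, 1885: 31 days (July has 31).
Aug 13, 1885 → Sep 13, 1885: 31 days (August has 31).
Sep 13, 1885 → Oct 13, 1885: 30 days (September has 30).
Oct 13, 1885 → Nov 13, 1885: 31 days (October has 31).
Nov 13, 1885 → Dec 13, 1885: 30 days (November has 30).
Dec 13, 1885 → Jan 13, 1886: 31 days (December has 31).
Jan 13, 1886 → Feb 13, 1886: 31 days (January has 31).
Feb 13, 1886 → Mar 13, 1886: 28 days (February has 28).
Mar 13, 1886 → Mar 19, 1886: 6 days.
Total: 675 days.

675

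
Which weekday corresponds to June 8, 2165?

Saturday

January 1, 2165 is a Tuesday.
Jan 1, 2165 → Feb 1, 2165: 31 days (January has 31).
Feb 1, 2165 → Mar 1, 2165: 28 days (February has 28).
Mar 1, 2165 → Apr 1, 2165: 31 days (March has 31).
Apr 1, 2165 → May 1, 2165: 30 days (April has 30).
May 1, 2165 → Jun 1, 2165: 31 days (May has 31).
Jun 1, 2165 → Jun 8, 2165: 7 days.
Total: 158 days.
158 mod 7 = 4, so Tuesday + 4 = Saturday.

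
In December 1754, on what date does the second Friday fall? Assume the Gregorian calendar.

December 13, 1754

December 1, 1754 is a Sunday.
The first Friday is therefore December 6 (5 days later).
The second Friday is 6 + 1×7 = December 13.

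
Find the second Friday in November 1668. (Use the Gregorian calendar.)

November 1, 1668 is a Thursday.
The first Friday is therefore November 2 (1 days later).
The second Friday is 2 + 1×7 = November 9.

November 9, 1668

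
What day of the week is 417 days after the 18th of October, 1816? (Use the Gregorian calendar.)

First find the weekday of Oct 18, 1816. Doomsday rule: the anchor day for the 1800s is Friday. For year 16: 16÷12 = 1 r 4, and 4÷4 = 1, so 1+4+1 = 6.
Friday + 6 ≡ Thursday — that's 1816's doomsday.
In October the doomsday date is Oct 10.
Oct 18 is 8 days after Oct 10; 8 mod 7 = 1, so Thursday + 1 = Friday.
417 mod 7 = 4, so 417 days after a Friday is Friday + 4 = Tuesday.

Tuesday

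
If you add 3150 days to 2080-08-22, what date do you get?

April 7, 2089

+365 (one year) → Aug 22, 2081 (2785 left).
+365 (one year) → Aug 22, 2082 (2420 left).
+365 (one year) → Aug 22, 2083 (2055 left).
+366 (one year; includes Feb 29, 2084) → Aug 22, 2084 (1689 left).
+365 (one year) → Aug 22, 2085 (1324 left).
+365 (one year) → Aug 22, 2086 (959 left).
+365 (one year) → Aug 22, 2087 (594 left).
+366 (one year; includes Feb 29, 2088) → Aug 22, 2088 (228 left).
Aug has 31 days: +10 → Sep 1, 2088 (218 left).
Sep has 30 days: +30 → Oct 1, 2088 (188 left).
Oct has 31 days: +31 → Nov 1, 2088 (157 left).
Nov has 30 days: +30 → Dec 1, 2088 (127 left).
Dec has 31 days: +31 → Jan 1, 2089 (96 left).
Jan has 31 days: +31 → Feb 1, 2089 (65 left).
Feb has 28 days: +28 → Mar 1, 2089 (37 left).
Mar has 31 days: +31 → Apr 1, 2089 (6 left).
+6 → Apr 7, 2089.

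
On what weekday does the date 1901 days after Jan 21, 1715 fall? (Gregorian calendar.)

Friday

Jan 21, 1715 is a Monday.
1901 mod 7 = 4, so 1901 days after a Monday is Monday + 4 = Friday.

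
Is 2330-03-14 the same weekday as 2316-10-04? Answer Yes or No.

From Oct 4, 2316 to Mar 14, 2330 is 4909 days.
4909 mod 7 = 2, so they are different weekdays.
(Oct 4, 2316 is a Wednesday; Mar 14, 2330 is a Friday.)

No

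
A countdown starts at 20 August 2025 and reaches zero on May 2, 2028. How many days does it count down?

Aug 20, 2025 → Aug 20, 2026: 365 days.
Aug 20, 2026 → Aug 20, 2027: 365 days.
Aug 20, 2027 → Sep 20, 2027: 31 days (August has 31).
Sep 20, 2027 → Oct 20, 2027: 30 days (September has 30).
Oct 20, 2027 → Nov 20, 2027: 31 days (October has 31).
Nov 20, 2027 → Dec 20, 2027: 30 days (November has 30).
Dec 20, 2027 → Jan 20, 2028: 31 days (December has 31).
Jan 20, 2028 → Feb 20, 2028: 31 days (January has 31).
Feb 20, 2028 → Mar 20, 2028: 29 days (February has 29).
Mar 20, 2028 → Apr 20, 2028: 31 days (March has 31).
Apr 20, 2028 → May 2, 2028: 12 days.
Total: 986 days.

986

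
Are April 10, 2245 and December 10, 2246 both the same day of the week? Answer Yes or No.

Yes

From Apr 10, 2245 to Dec 10, 2246 is 609 days.
609 mod 7 = 0, so they are the same weekday.
(Apr 10, 2245 is a Thursday; Dec 10, 2246 is a Thursday.)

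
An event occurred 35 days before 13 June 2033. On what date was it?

−13 → May 31, 2033 (end of May, 31 days; 22 left).
−22 → May 9, 2033.

May 9, 2033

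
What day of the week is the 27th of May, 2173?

Doomsday rule: the anchor day for the 2100s is Sunday. For year 73: 73÷12 = 6 r 1, and 1÷4 = 0, so 6+1+0 = 7.
Sunday + 7 ≡ Sunday — that's 2173's doomsday.
In May the doomsday date is May 9.
May 27 is 18 days after May 9; 18 mod 7 = 4, so Sunday + 4 = Thursday.

Thursday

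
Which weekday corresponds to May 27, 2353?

Wednesday

Doomsday rule: the anchor day for the 2300s is Wednesday. For year 53: 53÷12 = 4 r 5, and 5÷4 = 1, so 4+5+1 = 10.
Wednesday + 10 ≡ Saturday — that's 2353's doomsday.
In May the doomsday date is May 9.
May 27 is 18 days after May 9; 18 mod 7 = 4, so Saturday + 4 = Wednesday.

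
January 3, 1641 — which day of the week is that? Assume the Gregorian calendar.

Doomsday rule: the anchor day for the 1600s is Tuesday. For year 41: 41÷12 = 3 r 5, and 5÷4 = 1, so 3+5+1 = 9.
Tuesday + 9 ≡ Thursday — that's 1641's doomsday.
In January the doomsday date is Jan 3 (1641 is not a leap year).
Jan 3 is the doomsday itself: Thursday.

Thursday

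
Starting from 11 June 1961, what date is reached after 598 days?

+365 (one year) → Jun 11, 1962 (233 left).
Jun has 30 days: +20 → Jul 1, 1962 (213 left).
Jul has 31 days: +31 → Aug 1, 1962 (182 left).
Aug has 31 days: +31 → Sep 1, 1962 (151 left).
Sep has 30 days: +30 → Oct 1, 1962 (121 left).
Oct has 31 days: +31 → Nov 1, 1962 (90 left).
Nov has 30 days: +30 → Dec 1, 1962 (60 left).
Dec has 31 days: +31 → Jan 1, 1963 (29 left).
+29 → Jan 30, 1963.

January 30, 1963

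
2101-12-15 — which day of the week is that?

January 1, 2101 is a Saturday.
Jan 1, 2101 → Feb 1, 2101: 31 days (January has 31).
Feb 1, 2101 → Mar 1, 2101: 28 days (February has 28).
Mar 1, 2101 → Apr 1, 2101: 31 days (March has 31).
Apr 1, 2101 → May 1, 2101: 30 days (April has 30).
May 1, 2101 → Jun 1, 2101: 31 days (May has 31).
Jun 1, 2101 → Jul 1, 2101: 30 days (June has 30).
Jul 1, 2101 → Aug 1, 2101: 31 days (July has 31).
Aug 1, 2101 → Sep 1, 2101: 31 days (August has 31).
Sep 1, 2101 → Oct 1, 2101: 30 days (September has 30).
Oct 1, 2101 → Nov 1, 2101: 31 days (October has 31).
Nov 1, 2101 → Dec 1, 2101: 30 days (November has 30).
Dec 1, 2101 → Dec 15, 2101: 14 days.
Total: 348 days.
348 mod 7 = 5, so Saturday + 5 = Thursday.

Thursday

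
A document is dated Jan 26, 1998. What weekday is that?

Monday

Doomsday rule: the anchor day for the 1900s is Wednesday. For year 98: 98÷12 = 8 r 2, and 2÷4 = 0, so 8+2+0 = 10.
Wednesday + 10 ≡ Saturday — that's 1998's doomsday.
In January the doomsday date is Jan 3 (1998 is not a leap year).
Jan 26 is 23 days after Jan 3; 23 mod 7 = 2, so Saturday + 2 = Monday.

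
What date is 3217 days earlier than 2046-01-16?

−365 (one year) → Jan 16, 2045 (2852 left).
−366 (one year; includes Feb 29, 2044) → Jan 16, 2044 (2486 left).
−365 (one year) → Jan 16, 2043 (2121 left).
−365 (one year) → Jan 16, 2042 (1756 left).
−365 (one year) → Jan 16, 2041 (1391 left).
−366 (one year; includes Feb 29, 2040) → Jan 16, 2040 (1025 left).
−365 (one year) → Jan 16, 2039 (660 left).
−365 (one year) → Jan 16, 2038 (295 left).
−16 → Dec 31, 2037 (end of Dec, 31 days; 279 left).
−31 → Nov 30, 2037 (end of Nov, 30 days; 248 left).
−30 → Oct 31, 2037 (end of Oct, 31 days; 218 left).
−31 → Sep 30, 2037 (end of Sep, 30 days; 187 left).
−30 → Aug 31, 2037 (end of Aug, 31 days; 157 left).
−31 → Jul 31, 2037 (end of Jul, 31 days; 126 left).
−31 → Jun 30, 2037 (end of Jun, 30 days; 95 left).
−30 → May 31, 2037 (end of May, 31 days; 65 left).
−31 → Apr 30, 2037 (end of Apr, 30 days; 34 left).
−30 → Mar 31, 2037 (end of Mar, 31 days; 4 left).
−4 → Mar 27, 2037.

March 27, 2037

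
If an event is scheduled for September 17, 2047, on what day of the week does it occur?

Tuesday

Doomsday rule: the anchor day for the 2000s is Tuesday. For year 47: 47÷12 = 3 r 11, and 11÷4 = 2, so 3+11+2 = 16.
Tuesday + 16 ≡ Thursday — that's 2047's doomsday.
In September the doomsday date is Sep 5.
Sep 17 is 12 days after Sep 5; 12 mod 7 = 5, so Thursday + 5 = Tuesday.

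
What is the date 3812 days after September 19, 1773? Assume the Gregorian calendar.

February 26, 1784

+365 (one year) → Sep 19, 1774 (3447 left).
+365 (one year) → Sep 19, 1775 (3082 left).
+366 (one year; includes Feb 29, 1776) → Sep 19, 1776 (2716 left).
+365 (one year) → Sep 19, 1777 (2351 left).
+365 (one year) → Sep 19, 1778 (1986 left).
+365 (one year) → Sep 19, 1779 (1621 left).
+366 (one year; includes Feb 29, 1780) → Sep 19, 1780 (1255 left).
+365 (one year) → Sep 19, 1781 (890 left).
+365 (one year) → Sep 19, 1782 (525 left).
+365 (one year) → Sep 19, 1783 (160 left).
Sep has 30 days: +12 → Oct 1, 1783 (148 left).
Oct has 31 days: +31 → Nov 1, 1783 (117 left).
Nov has 30 days: +30 → Dec 1, 1783 (87 left).
Dec has 31 days: +31 → Jan 1, 1784 (56 left).
Jan has 31 days: +31 → Feb 1, 1784 (25 left).
+25 → Feb 26, 1784.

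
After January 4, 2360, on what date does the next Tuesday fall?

January 5, 2360

Jan 4, 2360 is a Monday.
From Monday to the next Tuesday is 1 day.
Jan 4, 2360 + 1 = Jan 5, 2360.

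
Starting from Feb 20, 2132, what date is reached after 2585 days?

March 20, 2139

+366 (one year; includes Feb 29, 2132) → Feb 20, 2133 (2219 left).
+365 (one year) → Feb 20, 2134 (1854 left).
+365 (one year) → Feb 20, 2135 (1489 left).
+365 (one year) → Feb 20, 2136 (1124 left).
+366 (one year; includes Feb 29, 2136) → Feb 20, 2137 (758 left).
+365 (one year) → Feb 20, 2138 (393 left).
Feb has 28 days: +9 → Mar 1, 2138 (384 left).
Mar has 31 days: +31 → Apr 1, 2138 (353 left).
Apr has 30 days: +30 → May 1, 2138 (323 left).
May has 31 days: +31 → Jun 1, 2138 (292 left).
Jun has 30 days: +30 → Jul 1, 2138 (262 left).
Jul has 31 days: +31 → Aug 1, 2138 (231 left).
Aug has 31 days: +31 → Sep 1, 2138 (200 left).
Sep has 30 days: +30 → Oct 1, 2138 (170 left).
Oct has 31 days: +31 → Nov 1, 2138 (139 left).
Nov has 30 days: +30 → Dec 1, 2138 (109 left).
Dec has 31 days: +31 → Jan 1, 2139 (78 left).
Jan has 31 days: +31 → Feb 1, 2139 (47 left).
Feb has 28 days: +28 → Mar 1, 2139 (19 left).
+19 → Mar 20, 2139.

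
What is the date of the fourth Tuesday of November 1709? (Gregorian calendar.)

November 1, 1709 is a Friday.
The first Tuesday is therefore November 5 (4 days later).
The fourth Tuesday is 5 + 3×7 = November 26.

November 26, 1709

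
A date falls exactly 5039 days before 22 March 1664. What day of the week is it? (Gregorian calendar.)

Mar 22, 1664 is a Saturday.
5039 mod 7 = 6, so 5039 days before a Saturday is Saturday − 6 = Sunday.

Sunday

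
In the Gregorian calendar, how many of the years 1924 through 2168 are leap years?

Multiples of 4 in [1924,2168]: 62.
Of those, multiples of 100: 2 (not leap unless ÷400).
Multiples of 400: 1.
Leap years = 62 − 2 + 1 = 61.

61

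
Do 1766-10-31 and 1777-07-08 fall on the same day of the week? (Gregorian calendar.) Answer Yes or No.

No

From Oct 31, 1766 to Jul 8, 1777 is 3903 days.
3903 mod 7 = 4, so they are different weekdays.
(Oct 31, 1766 is a Friday; Jul 8, 1777 is a Tuesday.)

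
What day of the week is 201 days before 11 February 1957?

Feb 11, 1957 is a Monday.
201 mod 7 = 5, so 201 days before a Monday is Monday − 5 = Wednesday.

Wednesday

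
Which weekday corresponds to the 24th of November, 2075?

Doomsday rule: the anchor day for the 2000s is Tuesday. For year 75: 75÷12 = 6 r 3, and 3÷4 = 0, so 6+3+0 = 9.
Tuesday + 9 ≡ Thursday — that's 2075's doomsday.
In November the doomsday date is Nov 7.
Nov 24 is 17 days after Nov 7; 17 mod 7 = 3, so Thursday + 3 = Sunday.

Sunday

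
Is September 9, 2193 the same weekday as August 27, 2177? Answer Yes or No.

No

From Aug 27, 2177 to Sep 9, 2193 is 5857 days.
5857 mod 7 = 5, so they are different weekdays.
(Aug 27, 2177 is a Wednesday; Sep 9, 2193 is a Monday.)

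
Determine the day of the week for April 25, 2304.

Doomsday rule: the anchor day for the 2300s is Wednesday. For year 04: 4÷12 = 0 r 4, and 4÷4 = 1, so 0+4+1 = 5.
Wednesday + 5 ≡ Monday — that's 2304's doomsday.
In April the doomsday date is Apr 4.
Apr 25 is 21 days after Apr 4; 21 mod 7 = 0, so Monday + 0 = Monday.

Monday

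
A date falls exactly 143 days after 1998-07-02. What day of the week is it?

Jul 2, 1998 is a Thursday.
143 mod 7 = 3, so 143 days after a Thursday is Thursday + 3 = Sunday.

Sunday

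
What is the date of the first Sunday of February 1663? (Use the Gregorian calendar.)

February 1, 1663 is a Thursday.
The first Sunday is therefore February 4 (3 days later).

February 4, 1663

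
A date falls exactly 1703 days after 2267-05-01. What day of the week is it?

Friday

First find the weekday of May 1, 2267. Doomsday rule: the anchor day for the 2200s is Friday. For year 67: 67÷12 = 5 r 7, and 7÷4 = 1, so 5+7+1 = 13.
Friday + 13 ≡ Thursday — that's 2267's doomsday.
In May the doomsday date is May 9.
May 1 is 8 days before May 9; 8 mod 7 = 1, so Thursday − 1 = Wednesday.
1703 mod 7 = 2, so 1703 days after a Wednesday is Wednesday + 2 = Friday.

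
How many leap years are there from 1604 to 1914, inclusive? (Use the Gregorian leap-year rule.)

Multiples of 4 in [1604,1914]: 78.
Of those, multiples of 100: 3 (not leap unless ÷400).
Multiples of 400: 0.
Leap years = 78 − 3 + 0 = 75.

75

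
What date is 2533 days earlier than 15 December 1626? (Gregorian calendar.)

−365 (one year) → Dec 15, 1625 (2168 left).
−365 (one year) → Dec 15, 1624 (1803 left).
−366 (one year; includes Feb 29, 1624) → Dec 15, 1623 (1437 left).
−365 (one year) → Dec 15, 1622 (1072 left).
−365 (one year) → Dec 15, 1621 (707 left).
−365 (one year) → Dec 15, 1620 (342 left).
−15 → Nov 30, 1620 (end of Nov, 30 days; 327 left).
−30 → Oct 31, 1620 (end of Oct, 31 days; 297 left).
−31 → Sep 30, 1620 (end of Sep, 30 days; 266 left).
−30 → Aug 31, 1620 (end of Aug, 31 days; 236 left).
−31 → Jul 31, 1620 (end of Jul, 31 days; 205 left).
−31 → Jun 30, 1620 (end of Jun, 30 days; 174 left).
−30 → May 31, 1620 (end of May, 31 days; 144 left).
−31 → Apr 30, 1620 (end of Apr, 30 days; 113 left).
−30 → Mar 31, 1620 (end of Mar, 31 days; 83 left).
−31 → Feb 29, 1620 (end of Feb, 29 days; 52 left).
−29 → Jan 31, 1620 (end of Jan, 31 days; 23 left).
−23 → Jan 8, 1620.

January 8, 1620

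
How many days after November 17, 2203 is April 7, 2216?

4525

Nov 17, 2203 → Nov 17, 2204: 366 days (Feb 29, 2204 is in that span).
Nov 17, 2204 → Nov 17, 2205: 365 days.
Nov 17, 2205 → Nov 17, 2206: 365 days.
Nov 17, 2206 → Nov 17, 2207: 365 days.
Nov 17, 2207 → Nov 17, 2208: 366 days (Feb 29, 2208 is in that span).
Nov 17, 2208 → Nov 17, 2209: 365 days.
Nov 17, 2209 → Nov 17, 2210: 365 days.
Nov 17, 2210 → Nov 17, 2211: 365 days.
Nov 17, 2211 → Nov 17, 2212: 366 days (Feb 29, 2212 is in that span).
Nov 17, 2212 → Nov 17, 2213: 365 days.
Nov 17, 2213 → Nov 17, 2214: 365 days.
Nov 17, 2214 → Nov 17, 2215: 365 days.
Nov 17, 2215 → Dec 17, 2215: 30 days (November has 30).
Dec 17, 2215 → Jan 17, 2216: 31 days (December has 31).
Jan 17, 2216 → Feb 17, 2216: 31 days (January has 31).
Feb 17, 2216 → Mar 17, 2216: 29 days (February has 29).
Mar 17, 2216 → Apr 7, 2216: 21 days.
Total: 4525 days.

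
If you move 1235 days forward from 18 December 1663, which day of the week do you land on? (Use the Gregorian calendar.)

Friday

First find the weekday of Dec 18, 1663. Doomsday rule: the anchor day for the 1600s is Tuesday. For year 63: 63÷12 = 5 r 3, and 3÷4 = 0, so 5+3+0 = 8.
Tuesday + 8 ≡ Wednesday — that's 1663's doomsday.
In December the doomsday date is Dec 12.
Dec 18 is 6 days after Dec 12; 6 mod 7 = 6, so Wednesday + 6 = Tuesday.
1235 mod 7 = 3, so 1235 days after a Tuesday is Tuesday + 3 = Friday.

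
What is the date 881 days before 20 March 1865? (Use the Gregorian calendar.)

October 21, 1862

−365 (one year) → Mar 20, 1864 (516 left).
−366 (one year; includes Feb 29, 1864) → Mar 20, 1863 (150 left).
−20 → Feb 28, 1863 (end of Feb, 28 days; 130 left).
−28 → Jan 31, 1863 (end of Jan, 31 days; 102 left).
−31 → Dec 31, 1862 (end of Dec, 31 days; 71 left).
−31 → Nov 30, 1862 (end of Nov, 30 days; 40 left).
−30 → Oct 31, 1862 (end of Oct, 31 days; 10 left).
−10 → Oct 21, 1862.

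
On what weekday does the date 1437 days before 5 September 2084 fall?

First find the weekday of Sep 5, 2084. Doomsday rule: the anchor day for the 2000s is Tuesday. For year 84: 84÷12 = 7 r 0, and 0÷4 = 0, so 7+0+0 = 7.
Tuesday + 7 ≡ Tuesday — that's 2084's doomsday.
In September the doomsday date is Sep 5.
Sep 5 is the doomsday itself: Tuesday.
1437 mod 7 = 2, so 1437 days before a Tuesday is Tuesday − 2 = Sunday.

Sunday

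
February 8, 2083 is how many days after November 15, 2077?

Nov 15, 2077 → Nov 15, 2078: 365 days.
Nov 15, 2078 → Nov 15, 2079: 365 days.
Nov 15, 2079 → Nov 15, 2080: 366 days (Feb 29, 2080 is in that span).
Nov 15, 2080 → Nov 15, 2081: 365 days.
Nov 15, 2081 → Nov 15, 2082: 365 days.
Nov 15, 2082 → Dec 15, 2082: 30 days (November has 30).
Dec 15, 2082 → Jan 15, 2083: 31 days (December has 31).
Jan 15, 2083 → Feb 8, 2083: 24 days.
Total: 1911 days.

1911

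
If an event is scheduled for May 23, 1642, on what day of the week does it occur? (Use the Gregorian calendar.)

Friday

Doomsday rule: the anchor day for the 1600s is Tuesday. For year 42: 42÷12 = 3 r 6, and 6÷4 = 1, so 3+6+1 = 10.
Tuesday + 10 ≡ Friday — that's 1642's doomsday.
In May the doomsday date is May 9.
May 23 is 14 days after May 9; 14 mod 7 = 0, so Friday + 0 = Friday.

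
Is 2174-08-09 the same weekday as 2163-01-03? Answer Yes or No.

From Jan 3, 2163 to Aug 9, 2174 is 4236 days.
4236 mod 7 = 1, so they are different weekdays.
(Jan 3, 2163 is a Monday; Aug 9, 2174 is a Tuesday.)

No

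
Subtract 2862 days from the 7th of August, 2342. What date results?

−365 (one year) → Aug 7, 2341 (2497 left).
−365 (one year) → Aug 7, 2340 (2132 left).
−366 (one year; includes Feb 29, 2340) → Aug 7, 2339 (1766 left).
−365 (one year) → Aug 7, 2338 (1401 left).
−365 (one year) → Aug 7, 2337 (1036 left).
−365 (one year) → Aug 7, 2336 (671 left).
−366 (one year; includes Feb 29, 2336) → Aug 7, 2335 (305 left).
−7 → Jul 31, 2335 (end of Jul, 31 days; 298 left).
−31 → Jun 30, 2335 (end of Jun, 30 days; 267 left).
−30 → May 31, 2335 (end of May, 31 days; 237 left).
−31 → Apr 30, 2335 (end of Apr, 30 days; 206 left).
−30 → Mar 31, 2335 (end of Mar, 31 days; 176 left).
−31 → Feb 28, 2335 (end of Feb, 28 days; 145 left).
−28 → Jan 31, 2335 (end of Jan, 31 days; 117 left).
−31 → Dec 31, 2334 (end of Dec, 31 days; 86 left).
−31 → Nov 30, 2334 (end of Nov, 30 days; 55 left).
−30 → Oct 31, 2334 (end of Oct, 31 days; 25 left).
−25 → Oct 6, 2334.

October 6, 2334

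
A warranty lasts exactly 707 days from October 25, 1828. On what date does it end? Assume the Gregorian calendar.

October 2, 1830

+365 (one year) → Oct 25, 1829 (342 left).
Oct has 31 days: +7 → Nov 1, 1829 (335 left).
Nov has 30 days: +30 → Dec 1, 1829 (305 left).
Dec has 31 days: +31 → Jan 1, 1830 (274 left).
Jan has 31 days: +31 → Feb 1, 1830 (243 left).
Feb has 28 days: +28 → Mar 1, 1830 (215 left).
Mar has 31 days: +31 → Apr 1, 1830 (184 left).
Apr has 30 days: +30 → May 1, 1830 (154 left).
May has 31 days: +31 → Jun 1, 1830 (123 left).
Jun has 30 days: +30 → Jul 1, 1830 (93 left).
Jul has 31 days: +31 → Aug 1, 1830 (62 left).
Aug has 31 days: +31 → Sep 1, 1830 (31 left).
Sep has 30 days: +30 → Oct 1, 1830 (1 left).
+1 → Oct 2, 1830.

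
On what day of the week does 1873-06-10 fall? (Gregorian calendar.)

Doomsday rule: the anchor day for the 1800s is Friday. For year 73: 73÷12 = 6 r 1, and 1÷4 = 0, so 6+1+0 = 7.
Friday + 7 ≡ Friday — that's 1873's doomsday.
In June the doomsday date is Jun 6.
Jun 10 is 4 days after Jun 6; 4 mod 7 = 4, so Friday + 4 = Tuesday.

Tuesday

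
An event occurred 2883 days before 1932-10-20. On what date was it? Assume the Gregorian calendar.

−366 (one year; includes Feb 29, 1932) → Oct 20, 1931 (2517 left).
−365 (one year) → Oct 20, 1930 (2152 left).
−365 (one year) → Oct 20, 1929 (1787 left).
−365 (one year) → Oct 20, 1928 (1422 left).
−366 (one year; includes Feb 29, 1928) → Oct 20, 1927 (1056 left).
−365 (one year) → Oct 20, 1926 (691 left).
−365 (one year) → Oct 20, 1925 (326 left).
−20 → Sep 30, 1925 (end of Sep, 30 days; 306 left).
−30 → Aug 31, 1925 (end of Aug, 31 days; 276 left).
−31 → Jul 31, 1925 (end of Jul, 31 days; 245 left).
−31 → Jun 30, 1925 (end of Jun, 30 days; 214 left).
−30 → May 31, 1925 (end of May, 31 days; 184 left).
−31 → Apr 30, 1925 (end of Apr, 30 days; 153 left).
−30 → Mar 31, 1925 (end of Mar, 31 days; 123 left).
−31 → Feb 28, 1925 (end of Feb, 28 days; 92 left).
−28 → Jan 31, 1925 (end of Jan, 31 days; 64 left).
−31 → Dec 31, 1924 (end of Dec, 31 days; 33 left).
−31 → Nov 30, 1924 (end of Nov, 30 days; 2 left).
−2 → Nov 28, 1924.

November 28, 1924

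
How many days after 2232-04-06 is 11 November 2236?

Apr 6, 2232 → Apr 6, 2233: 365 days.
Apr 6, 2233 → Apr 6, 2234: 365 days.
Apr 6, 2234 → Apr 6, 2235: 365 days.
Apr 6, 2235 → Apr 6, 2236: 366 days (Feb 29, 2236 is in that span).
Apr 6, 2236 → May 6, 2236: 30 days (April has 30).
May 6, 2236 → Jun 6, 2236: 31 days (May has 31).
Jun 6, 2236 → Jul 6, 2236: 30 days (June has 30).
Jul 6, 2236 → Aug 6, 2236: 31 days (July has 31).
Aug 6, 2236 → Sep 6, 2236: 31 days (August has 31).
Sep 6, 2236 → Oct 6, 2236: 30 days (September has 30).
Oct 6, 2236 → Nov 6, 2236: 31 days (October has 31).
Nov 6, 2236 → Nov 11, 2236: 5 days.
Total: 1680 days.

1680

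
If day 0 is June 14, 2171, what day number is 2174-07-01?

1113

Jun 14, 2171 → Jun 14, 2172: 366 days (Feb 29, 2172 is in that span).
Jun 14, 2172 → Jun 14, 2173: 365 days.
Jun 14, 2173 → Jul 14, 2173: 30 days (June has 30).
Jul 14, 2173 → Aug 14, 2173: 31 days (July has 31).
Aug 14, 2173 → Sep 14, 2173: 31 days (August has 31).
Sep 14, 2173 → Oct 14, 2173: 30 days (September has 30).
Oct 14, 2173 → Nov 14, 2173: 31 days (October has 31).
Nov 14, 2173 → Dec 14, 2173: 30 days (November has 30).
Dec 14, 2173 → Jan 14, 2174: 31 days (December has 31).
Jan 14, 2174 → Feb 14, 2174: 31 days (January has 31).
Feb 14, 2174 → Mar 14, 2174: 28 days (February has 28).
Mar 14, 2174 → Apr 14, 2174: 31 days (March has 31).
Apr 14, 2174 → May 14, 2174: 30 days (April has 30).
May 14, 2174 → Jun 14, 2174: 31 days (May has 31).
Jun 14, 2174 → Jul 1, 2174: 17 days.
Total: 1113 days.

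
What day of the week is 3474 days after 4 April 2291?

Monday

First find the weekday of Apr 4, 2291. Doomsday rule: the anchor day for the 2200s is Friday. For year 91: 91÷12 = 7 r 7, and 7÷4 = 1, so 7+7+1 = 15.
Friday + 15 ≡ Saturday — that's 2291's doomsday.
In April the doomsday date is Apr 4.
Apr 4 is the doomsday itself: Saturday.
3474 mod 7 = 2, so 3474 days after a Saturday is Saturday + 2 = Monday.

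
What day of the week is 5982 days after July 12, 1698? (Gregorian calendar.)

Jul 12, 1698 is a Saturday.
5982 mod 7 = 4, so 5982 days after a Saturday is Saturday + 4 = Wednesday.

Wednesday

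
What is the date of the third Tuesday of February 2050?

February 15, 2050

February 1, 2050 is a Tuesday.
The first Tuesday is therefore February 1 (same day).
The third Tuesday is 1 + 2×7 = February 15.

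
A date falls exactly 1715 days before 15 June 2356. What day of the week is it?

Friday

First find the weekday of Jun 15, 2356. Doomsday rule: the anchor day for the 2300s is Wednesday. For year 56: 56÷12 = 4 r 8, and 8÷4 = 2, so 4+8+2 = 14.
Wednesday + 14 ≡ Wednesday — that's 2356's doomsday.
In June the doomsday date is Jun 6.
Jun 15 is 9 days after Jun 6; 9 mod 7 = 2, so Wednesday + 2 = Friday.
1715 mod 7 = 0, so 1715 days before a Friday is Friday − 0 = Friday.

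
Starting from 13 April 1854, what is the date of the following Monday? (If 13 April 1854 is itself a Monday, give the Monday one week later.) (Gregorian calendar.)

Apr 13, 1854 is a Thursday.
From Thursday to the next Monday is 4 days.
Apr 13, 1854 + 4 = Apr 17, 1854.

April 17, 1854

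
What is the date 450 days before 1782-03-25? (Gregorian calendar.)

−365 (one year) → Mar 25, 1781 (85 left).
−25 → Feb 28, 1781 (end of Feb, 28 days; 60 left).
−28 → Jan 31, 1781 (end of Jan, 31 days; 32 left).
−31 → Dec 31, 1780 (end of Dec, 31 days; 1 left).
−1 → Dec 30, 1780.

December 30, 1780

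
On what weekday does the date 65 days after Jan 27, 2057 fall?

Monday

First find the weekday of Jan 27, 2057. Doomsday rule: the anchor day for the 2000s is Tuesday. For year 57: 57÷12 = 4 r 9, and 9÷4 = 2, so 4+9+2 = 15.
Tuesday + 15 ≡ Wednesday — that's 2057's doomsday.
In January the doomsday date is Jan 3 (2057 is not a leap year).
Jan 27 is 24 days after Jan 3; 24 mod 7 = 3, so Wednesday + 3 = Saturday.
65 mod 7 = 2, so 65 days after a Saturday is Saturday + 2 = Monday.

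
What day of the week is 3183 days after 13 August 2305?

Aug 13, 2305 is a Sunday.
3183 mod 7 = 5, so 3183 days after a Sunday is Sunday + 5 = Friday.

Friday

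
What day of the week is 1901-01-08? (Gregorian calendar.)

Doomsday rule: the anchor day for the 1900s is Wednesday. For year 01: 1÷12 = 0 r 1, and 1÷4 = 0, so 0+1+0 = 1.
Wednesday + 1 ≡ Thursday — that's 1901's doomsday.
In January the doomsday date is Jan 3 (1901 is not a leap year).
Jan 8 is 5 days after Jan 3; 5 mod 7 = 5, so Thursday + 5 = Tuesday.

Tuesday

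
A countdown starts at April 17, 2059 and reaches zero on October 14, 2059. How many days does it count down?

Apr 17, 2059 → May 17, 2059: 30 days (April has 30).
May 17, 2059 → Jun 17, 2059: 31 days (May has 31).
Jun 17, 2059 → Jul 17, 2059: 30 days (June has 30).
Jul 17, 2059 → Aug 17, 2059: 31 days (July has 31).
Aug 17, 2059 → Sep 17, 2059: 31 days (August has 31).
Sep 17, 2059 → Oct 14, 2059: 27 days.
Total: 180 days.

180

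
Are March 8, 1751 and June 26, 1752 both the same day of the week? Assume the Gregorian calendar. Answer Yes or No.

Yes

From Mar 8, 1751 to Jun 26, 1752 is 476 days.
476 mod 7 = 0, so they are the same weekday.
(Mar 8, 1751 is a Monday; Jun 26, 1752 is a Monday.)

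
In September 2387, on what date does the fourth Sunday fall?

September 1, 2387 is a Tuesday.
The first Sunday is therefore September 6 (5 days later).
The fourth Sunday is 6 + 3×7 = September 27.

September 27, 2387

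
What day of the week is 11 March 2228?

Tuesday

Doomsday rule: the anchor day for the 2200s is Friday. For year 28: 28÷12 = 2 r 4, and 4÷4 = 1, so 2+4+1 = 7.
Friday + 7 ≡ Friday — that's 2228's doomsday.
In March the doomsday date is Mar 14.
Mar 11 is 3 days before Mar 14; 3 mod 7 = 3, so Friday − 3 = Tuesday.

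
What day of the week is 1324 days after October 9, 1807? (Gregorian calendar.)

Oct 9, 1807 is a Friday.
1324 mod 7 = 1, so 1324 days after a Friday is Friday + 1 = Saturday.

Saturday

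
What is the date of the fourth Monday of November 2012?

November 1, 2012 is a Thursday.
The first Monday is therefore November 5 (4 days later).
The fourth Monday is 5 + 3×7 = November 26.

November 26, 2012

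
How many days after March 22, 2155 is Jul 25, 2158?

1221

Mar 22, 2155 → Mar 22, 2156: 366 days (Feb 29, 2156 is in that span).
Mar 22, 2156 → Mar 22, 2157: 365 days.
Mar 22, 2157 → Mar 22, 2158: 365 days.
Mar 22, 2158 → Apr 22, 2158: 31 days (March has 31).
Apr 22, 2158 → May 22, 2158: 30 days (April has 30).
May 22, 2158 → Jun 22, 2158: 31 days (May has 31).
Jun 22, 2158 → Jul 22, 2158: 30 days (June has 30).
Jul 22, 2158 → Jul 25, 2158: 3 days.
Total: 1221 days.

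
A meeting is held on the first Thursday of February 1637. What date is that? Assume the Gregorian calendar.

February 5, 1637

February 1, 1637 is a Sunday.
The first Thursday is therefore February 5 (4 days later).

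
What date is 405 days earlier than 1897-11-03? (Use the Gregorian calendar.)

−365 (one year) → Nov 3, 1896 (40 left).
−3 → Oct 31, 1896 (end of Oct, 31 days; 37 left).
−31 → Sep 30, 1896 (end of Sep, 30 days; 6 left).
−6 → Sep 24, 1896.

September 24, 1896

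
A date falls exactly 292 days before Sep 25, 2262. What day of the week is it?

Sep 25, 2262 is a Thursday.
292 mod 7 = 5, so 292 days before a Thursday is Thursday − 5 = Saturday.

Saturday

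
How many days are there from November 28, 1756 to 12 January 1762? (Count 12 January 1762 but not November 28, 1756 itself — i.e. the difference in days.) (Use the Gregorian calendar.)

1871

Nov 28, 1756 → Nov 28, 1757: 365 days.
Nov 28, 1757 → Nov 28, 1758: 365 days.
Nov 28, 1758 → Nov 28, 1759: 365 days.
Nov 28, 1759 → Nov 28, 1760: 366 days (Feb 29, 1760 is in that span).
Nov 28, 1760 → Nov 28, 1761: 365 days.
Nov 28, 1761 → Dec 28, 1761: 30 days (November has 30).
Dec 28, 1761 → Jan 12, 1762: 15 days.
Total: 1871 days.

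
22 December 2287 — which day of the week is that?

Doomsday rule: the anchor day for the 2200s is Friday. For year 87: 87÷12 = 7 r 3, and 3÷4 = 0, so 7+3+0 = 10.
Friday + 10 ≡ Monday — that's 2287's doomsday.
In December the doomsday date is Dec 12.
Dec 22 is 10 days after Dec 12; 10 mod 7 = 3, so Monday + 3 = Thursday.

Thursday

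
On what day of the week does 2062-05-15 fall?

Monday

Doomsday rule: the anchor day for the 2000s is Tuesday. For year 62: 62÷12 = 5 r 2, and 2÷4 = 0, so 5+2+0 = 7.
Tuesday + 7 ≡ Tuesday — that's 2062's doomsday.
In May the doomsday date is May 9.
May 15 is 6 days after May 9; 6 mod 7 = 6, so Tuesday + 6 = Monday.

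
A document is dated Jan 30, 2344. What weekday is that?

Sunday

Doomsday rule: the anchor day for the 2300s is Wednesday. For year 44: 44÷12 = 3 r 8, and 8÷4 = 2, so 3+8+2 = 13.
Wednesday + 13 ≡ Tuesday — that's 2344's doomsday.
In January the doomsday date is Jan 4 (2344 is a leap year (divisible by 4)).
Jan 30 is 26 days after Jan 4; 26 mod 7 = 5, so Tuesday + 5 = Sunday.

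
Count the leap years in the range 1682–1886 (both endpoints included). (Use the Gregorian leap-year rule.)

49

Multiples of 4 in [1682,1886]: 51.
Of those, multiples of 100: 2 (not leap unless ÷400).
Multiples of 400: 0.
Leap years = 51 − 2 + 0 = 49.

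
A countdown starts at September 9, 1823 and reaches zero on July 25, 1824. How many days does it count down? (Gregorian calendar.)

320

Sep 9, 1823 → Oct 9, 1823: 30 days (September has 30).
Oct 9, 1823 → Nov 9, 1823: 31 days (October has 31).
Nov 9, 1823 → Dec 9, 1823: 30 days (November has 30).
Dec 9, 1823 → Jan 9, 1824: 31 days (December has 31).
Jan 9, 1824 → Feb 9, 1824: 31 days (January has 31).
Feb 9, 1824 → Mar 9, 1824: 29 days (February has 29).
Mar 9, 1824 → Apr 9, 1824: 31 days (March has 31).
Apr 9, 1824 → May 9, 1824: 30 days (April has 30).
May 9, 1824 → Jun 9, 1824: 31 days (May has 31).
Jun 9, 1824 → Jul 9, 1824: 30 days (June has 30).
Jul 9, 1824 → Jul 25, 1824: 16 days.
Total: 320 days.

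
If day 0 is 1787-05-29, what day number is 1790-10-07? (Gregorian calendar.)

1227

May 29, 1787 → May 29, 1788: 366 days (Feb 29, 1788 is in that span).
May 29, 1788 → May 29, 1789: 365 days.
May 29, 1789 → May 29, 1790: 365 days.
May 29, 1790 → Jun 29, 1790: 31 days (May has 31).
Jun 29, 1790 → Jul 29, 1790: 30 days (June has 30).
Jul 29, 1790 → Aug 29, 1790: 31 days (July has 31).
Aug 29, 1790 → Sep 29, 1790: 31 days (August has 31).
Sep 29, 1790 → Oct 7, 1790: 8 days.
Total: 1227 days.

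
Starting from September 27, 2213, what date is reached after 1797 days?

August 29, 2218

+365 (one year) → Sep 27, 2214 (1432 left).
+365 (one year) → Sep 27, 2215 (1067 left).
+366 (one year; includes Feb 29, 2216) → Sep 27, 2216 (701 left).
+365 (one year) → Sep 27, 2217 (336 left).
Sep has 30 days: +4 → Oct 1, 2217 (332 left).
Oct has 31 days: +31 → Nov 1, 2217 (301 left).
Nov has 30 days: +30 → Dec 1, 2217 (271 left).
Dec has 31 days: +31 → Jan 1, 2218 (240 left).
Jan has 31 days: +31 → Feb 1, 2218 (209 left).
Feb has 28 days: +28 → Mar 1, 2218 (181 left).
Mar has 31 days: +31 → Apr 1, 2218 (150 left).
Apr has 30 days: +30 → May 1, 2218 (120 left).
May has 31 days: +31 → Jun 1, 2218 (89 left).
Jun has 30 days: +30 → Jul 1, 2218 (59 left).
Jul has 31 days: +31 → Aug 1, 2218 (28 left).
+28 → Aug 29, 2218.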